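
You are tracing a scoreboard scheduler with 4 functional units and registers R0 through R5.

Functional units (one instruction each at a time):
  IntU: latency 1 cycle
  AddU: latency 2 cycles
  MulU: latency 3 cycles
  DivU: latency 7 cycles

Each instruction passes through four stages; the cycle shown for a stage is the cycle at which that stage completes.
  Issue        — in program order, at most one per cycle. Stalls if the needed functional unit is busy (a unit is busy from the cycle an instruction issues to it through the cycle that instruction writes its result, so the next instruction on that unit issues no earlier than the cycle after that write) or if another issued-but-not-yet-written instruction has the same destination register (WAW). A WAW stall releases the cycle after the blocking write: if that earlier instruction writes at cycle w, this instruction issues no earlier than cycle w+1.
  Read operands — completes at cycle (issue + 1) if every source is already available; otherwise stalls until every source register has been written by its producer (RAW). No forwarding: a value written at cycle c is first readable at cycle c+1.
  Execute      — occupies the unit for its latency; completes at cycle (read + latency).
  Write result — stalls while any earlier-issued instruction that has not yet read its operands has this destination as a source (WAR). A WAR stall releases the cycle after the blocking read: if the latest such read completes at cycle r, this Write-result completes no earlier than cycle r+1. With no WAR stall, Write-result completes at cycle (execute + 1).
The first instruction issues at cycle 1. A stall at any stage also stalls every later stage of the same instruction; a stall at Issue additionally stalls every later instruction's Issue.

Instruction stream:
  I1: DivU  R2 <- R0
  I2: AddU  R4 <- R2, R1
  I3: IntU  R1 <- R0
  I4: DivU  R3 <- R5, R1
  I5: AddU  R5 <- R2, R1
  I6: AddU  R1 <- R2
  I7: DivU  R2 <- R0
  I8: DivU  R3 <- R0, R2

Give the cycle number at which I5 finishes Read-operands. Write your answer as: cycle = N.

cycle = 16

  I1 | 1 | 2 | 9 | 10
  I2 | 2 | 11 | 13 | 14   RAW R2: wait I1 write@10
  I3 | 3 | 4 | 5 | 12   WAR R1: wait I2 read@11
  I4 | 11 | 13 | 20 | 21   struct: DivU busy until I1 writes@10 · RAW R1: wait I3 write@12
  I5 | 15 | 16 | 18 | 19   struct: AddU busy until I2 writes@14
  I6 | 20 | 21 | 23 | 24   struct: AddU busy until I5 writes@19
  I7 | 22 | 23 | 30 | 31   struct: DivU busy until I4 writes@21
  I8 | 32 | 33 | 40 | 41   struct: DivU busy until I7 writes@31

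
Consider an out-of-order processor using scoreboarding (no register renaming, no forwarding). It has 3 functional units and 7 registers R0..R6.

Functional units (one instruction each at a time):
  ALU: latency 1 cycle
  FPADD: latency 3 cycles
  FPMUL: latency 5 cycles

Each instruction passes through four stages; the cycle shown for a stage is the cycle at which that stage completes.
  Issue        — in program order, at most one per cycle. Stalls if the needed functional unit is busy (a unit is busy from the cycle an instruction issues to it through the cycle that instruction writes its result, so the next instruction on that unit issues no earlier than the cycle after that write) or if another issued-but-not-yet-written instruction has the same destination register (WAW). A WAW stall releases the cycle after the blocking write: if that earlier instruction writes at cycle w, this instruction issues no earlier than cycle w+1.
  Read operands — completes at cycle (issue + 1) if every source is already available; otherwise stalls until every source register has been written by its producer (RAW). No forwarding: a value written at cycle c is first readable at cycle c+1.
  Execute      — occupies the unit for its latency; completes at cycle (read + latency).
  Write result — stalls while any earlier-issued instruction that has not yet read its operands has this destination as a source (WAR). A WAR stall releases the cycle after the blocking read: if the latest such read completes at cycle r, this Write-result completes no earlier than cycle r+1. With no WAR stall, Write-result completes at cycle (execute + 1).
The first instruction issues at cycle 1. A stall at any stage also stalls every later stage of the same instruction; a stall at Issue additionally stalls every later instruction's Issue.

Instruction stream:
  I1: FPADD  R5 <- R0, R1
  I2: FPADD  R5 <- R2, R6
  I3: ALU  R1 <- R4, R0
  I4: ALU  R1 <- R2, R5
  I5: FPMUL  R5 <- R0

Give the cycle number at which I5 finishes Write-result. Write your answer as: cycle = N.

I1: IS=1 RO=2 EX=5 WR=6
I2: IS=7 RO=8 EX=11 WR=12  [struct: FPADD busy until I1 writes@6]
I3: IS=8 RO=9 EX=10 WR=11
I4: IS=12 RO=13 EX=14 WR=15  [struct: ALU busy until I3 writes@11]
I5: IS=13 RO=14 EX=19 WR=20

cycle = 20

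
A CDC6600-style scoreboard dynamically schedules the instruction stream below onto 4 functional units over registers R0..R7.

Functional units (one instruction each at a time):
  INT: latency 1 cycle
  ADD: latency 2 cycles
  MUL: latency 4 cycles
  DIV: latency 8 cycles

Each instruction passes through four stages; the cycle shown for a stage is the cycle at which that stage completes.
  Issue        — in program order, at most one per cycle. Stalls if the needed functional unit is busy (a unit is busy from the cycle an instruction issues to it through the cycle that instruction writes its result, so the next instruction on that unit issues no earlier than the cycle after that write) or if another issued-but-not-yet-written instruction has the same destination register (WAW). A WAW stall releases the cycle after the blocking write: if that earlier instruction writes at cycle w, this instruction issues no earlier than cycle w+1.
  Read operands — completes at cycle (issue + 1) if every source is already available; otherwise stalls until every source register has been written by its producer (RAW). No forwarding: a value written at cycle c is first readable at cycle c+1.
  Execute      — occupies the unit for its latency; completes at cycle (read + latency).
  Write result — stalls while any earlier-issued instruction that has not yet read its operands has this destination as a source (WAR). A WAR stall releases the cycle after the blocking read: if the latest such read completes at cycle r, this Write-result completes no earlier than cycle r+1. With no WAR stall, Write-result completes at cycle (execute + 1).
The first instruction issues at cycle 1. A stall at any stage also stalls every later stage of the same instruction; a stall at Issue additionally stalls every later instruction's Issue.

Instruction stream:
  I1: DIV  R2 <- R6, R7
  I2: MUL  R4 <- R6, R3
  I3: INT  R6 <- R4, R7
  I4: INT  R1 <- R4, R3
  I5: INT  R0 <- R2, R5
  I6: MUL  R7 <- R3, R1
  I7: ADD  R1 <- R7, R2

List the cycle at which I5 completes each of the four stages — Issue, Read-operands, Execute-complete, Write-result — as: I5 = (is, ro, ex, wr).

I5 = (16, 17, 18, 19)

[I1] 1/2/10/11
[I2] 2/3/7/8
[I3] 3/9/10/11  (RAW R4: wait I2 write@8)
[I4] 12/13/14/15  (struct: INT busy until I3 writes@11)
[I5] 16/17/18/19  (struct: INT busy until I4 writes@15)
[I6] 17/18/22/23
[I7] 18/24/26/27  (RAW R7: wait I6 write@23)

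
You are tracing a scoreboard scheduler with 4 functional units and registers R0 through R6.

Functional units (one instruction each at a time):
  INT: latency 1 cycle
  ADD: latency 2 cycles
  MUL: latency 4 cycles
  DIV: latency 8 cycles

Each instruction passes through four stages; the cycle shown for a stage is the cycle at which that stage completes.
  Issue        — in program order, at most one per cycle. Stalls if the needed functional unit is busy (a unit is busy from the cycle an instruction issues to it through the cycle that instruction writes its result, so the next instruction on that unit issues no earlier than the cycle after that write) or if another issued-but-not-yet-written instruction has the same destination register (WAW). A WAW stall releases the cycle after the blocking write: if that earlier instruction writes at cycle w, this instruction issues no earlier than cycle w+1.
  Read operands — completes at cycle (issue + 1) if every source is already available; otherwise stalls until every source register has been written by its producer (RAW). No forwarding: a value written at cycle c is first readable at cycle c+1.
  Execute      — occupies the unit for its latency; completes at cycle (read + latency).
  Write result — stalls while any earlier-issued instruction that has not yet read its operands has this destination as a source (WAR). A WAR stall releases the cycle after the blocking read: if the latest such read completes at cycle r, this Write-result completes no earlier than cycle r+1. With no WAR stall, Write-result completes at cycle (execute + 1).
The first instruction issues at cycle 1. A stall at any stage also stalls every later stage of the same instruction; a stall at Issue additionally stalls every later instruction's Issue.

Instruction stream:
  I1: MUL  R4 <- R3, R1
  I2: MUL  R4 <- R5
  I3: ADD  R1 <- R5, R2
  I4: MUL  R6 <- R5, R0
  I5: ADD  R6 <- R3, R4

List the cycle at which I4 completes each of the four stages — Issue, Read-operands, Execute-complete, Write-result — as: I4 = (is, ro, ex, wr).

I1 -> (1, 2, 6, 7)
I2 -> (8, 9, 13, 14)  // struct: MUL busy until I1 writes@7
I3 -> (9, 10, 12, 13)
I4 -> (15, 16, 20, 21)  // struct: MUL busy until I2 writes@14
I5 -> (22, 23, 25, 26)  // WAW R6: wait I4 write@21

I4 = (15, 16, 20, 21)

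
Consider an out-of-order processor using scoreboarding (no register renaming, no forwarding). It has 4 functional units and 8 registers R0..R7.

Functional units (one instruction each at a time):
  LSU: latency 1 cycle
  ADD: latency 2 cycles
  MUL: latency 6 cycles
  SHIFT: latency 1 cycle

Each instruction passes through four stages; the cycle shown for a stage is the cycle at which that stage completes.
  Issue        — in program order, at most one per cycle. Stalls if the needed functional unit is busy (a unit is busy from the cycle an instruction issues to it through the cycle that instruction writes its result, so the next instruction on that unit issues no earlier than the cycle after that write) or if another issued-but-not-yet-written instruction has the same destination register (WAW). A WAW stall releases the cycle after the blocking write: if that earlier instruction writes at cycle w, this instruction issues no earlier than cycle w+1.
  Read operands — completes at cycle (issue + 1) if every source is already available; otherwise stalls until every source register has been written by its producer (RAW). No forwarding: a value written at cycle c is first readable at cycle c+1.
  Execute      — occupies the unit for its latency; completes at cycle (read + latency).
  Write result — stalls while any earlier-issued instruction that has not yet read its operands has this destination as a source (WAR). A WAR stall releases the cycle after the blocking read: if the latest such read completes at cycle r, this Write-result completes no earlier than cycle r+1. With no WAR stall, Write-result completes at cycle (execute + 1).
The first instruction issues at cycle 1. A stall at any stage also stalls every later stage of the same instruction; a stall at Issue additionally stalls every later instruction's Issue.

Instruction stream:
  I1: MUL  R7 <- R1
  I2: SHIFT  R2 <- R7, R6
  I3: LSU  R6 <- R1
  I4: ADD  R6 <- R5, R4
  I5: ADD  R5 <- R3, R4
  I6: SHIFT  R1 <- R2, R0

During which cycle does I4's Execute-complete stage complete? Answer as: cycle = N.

I1 -> (1, 2, 8, 9)
I2 -> (2, 10, 11, 12)  // RAW R7: wait I1 write@9
I3 -> (3, 4, 5, 11)  // WAR R6: wait I2 read@10
I4 -> (12, 13, 15, 16)  // WAW R6: wait I3 write@11
I5 -> (17, 18, 20, 21)  // struct: ADD busy until I4 writes@16
I6 -> (18, 19, 20, 21)

cycle = 15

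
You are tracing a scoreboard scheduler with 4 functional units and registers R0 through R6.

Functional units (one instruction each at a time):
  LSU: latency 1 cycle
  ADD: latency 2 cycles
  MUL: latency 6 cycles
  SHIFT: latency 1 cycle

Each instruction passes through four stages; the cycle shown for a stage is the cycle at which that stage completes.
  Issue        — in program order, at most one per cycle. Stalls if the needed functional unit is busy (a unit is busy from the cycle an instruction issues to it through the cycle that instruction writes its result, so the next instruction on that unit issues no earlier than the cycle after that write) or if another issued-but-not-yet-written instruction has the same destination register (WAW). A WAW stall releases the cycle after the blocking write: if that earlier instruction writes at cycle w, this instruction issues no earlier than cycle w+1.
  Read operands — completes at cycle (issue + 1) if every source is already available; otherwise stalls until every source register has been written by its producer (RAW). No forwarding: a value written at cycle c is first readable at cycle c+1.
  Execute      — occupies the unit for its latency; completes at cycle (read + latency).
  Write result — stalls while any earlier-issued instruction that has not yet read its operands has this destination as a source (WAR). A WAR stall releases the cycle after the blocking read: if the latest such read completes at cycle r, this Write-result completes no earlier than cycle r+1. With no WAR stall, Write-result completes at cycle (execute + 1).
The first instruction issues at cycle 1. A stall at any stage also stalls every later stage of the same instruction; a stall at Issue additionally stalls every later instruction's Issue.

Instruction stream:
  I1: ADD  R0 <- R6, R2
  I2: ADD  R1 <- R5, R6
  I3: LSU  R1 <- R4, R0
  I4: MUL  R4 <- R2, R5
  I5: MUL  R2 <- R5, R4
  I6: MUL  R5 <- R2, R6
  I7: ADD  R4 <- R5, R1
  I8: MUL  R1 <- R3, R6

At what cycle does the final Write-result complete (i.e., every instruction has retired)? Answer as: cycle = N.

cycle = 47

[I1] 1/2/4/5
[I2] 6/7/9/10  (struct: ADD busy until I1 writes@5)
[I3] 11/12/13/14  (WAW R1: wait I2 write@10)
[I4] 12/13/19/20
[I5] 21/22/28/29  (struct: MUL busy until I4 writes@20)
[I6] 30/31/37/38  (struct: MUL busy until I5 writes@29)
[I7] 31/39/41/42  (RAW R5: wait I6 write@38)
[I8] 39/40/46/47  (struct: MUL busy until I6 writes@38)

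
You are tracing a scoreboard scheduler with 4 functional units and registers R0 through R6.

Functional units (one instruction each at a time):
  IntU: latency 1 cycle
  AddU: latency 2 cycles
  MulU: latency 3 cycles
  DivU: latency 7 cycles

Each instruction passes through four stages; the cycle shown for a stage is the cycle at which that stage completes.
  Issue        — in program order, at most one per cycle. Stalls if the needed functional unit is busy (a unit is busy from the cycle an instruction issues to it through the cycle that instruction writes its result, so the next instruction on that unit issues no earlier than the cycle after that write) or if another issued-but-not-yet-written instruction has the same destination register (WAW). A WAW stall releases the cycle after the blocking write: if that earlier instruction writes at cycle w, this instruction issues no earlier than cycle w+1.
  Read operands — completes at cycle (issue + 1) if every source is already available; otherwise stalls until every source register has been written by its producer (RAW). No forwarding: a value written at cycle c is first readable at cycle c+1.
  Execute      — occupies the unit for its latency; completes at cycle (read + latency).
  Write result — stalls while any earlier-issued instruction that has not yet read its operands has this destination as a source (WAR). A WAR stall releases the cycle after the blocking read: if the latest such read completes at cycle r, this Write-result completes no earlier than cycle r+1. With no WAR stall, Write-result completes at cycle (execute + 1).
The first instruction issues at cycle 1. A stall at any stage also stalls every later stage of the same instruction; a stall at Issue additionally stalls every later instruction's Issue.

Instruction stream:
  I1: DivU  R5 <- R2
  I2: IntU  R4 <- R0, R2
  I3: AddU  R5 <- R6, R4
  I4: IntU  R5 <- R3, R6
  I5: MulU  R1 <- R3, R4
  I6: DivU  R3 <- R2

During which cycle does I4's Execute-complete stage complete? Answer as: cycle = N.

cycle = 18

I1 -> (1, 2, 9, 10)
I2 -> (2, 3, 4, 5)
I3 -> (11, 12, 14, 15)  // WAW R5: wait I1 write@10
I4 -> (16, 17, 18, 19)  // WAW R5: wait I3 write@15
I5 -> (17, 18, 21, 22)
I6 -> (18, 19, 26, 27)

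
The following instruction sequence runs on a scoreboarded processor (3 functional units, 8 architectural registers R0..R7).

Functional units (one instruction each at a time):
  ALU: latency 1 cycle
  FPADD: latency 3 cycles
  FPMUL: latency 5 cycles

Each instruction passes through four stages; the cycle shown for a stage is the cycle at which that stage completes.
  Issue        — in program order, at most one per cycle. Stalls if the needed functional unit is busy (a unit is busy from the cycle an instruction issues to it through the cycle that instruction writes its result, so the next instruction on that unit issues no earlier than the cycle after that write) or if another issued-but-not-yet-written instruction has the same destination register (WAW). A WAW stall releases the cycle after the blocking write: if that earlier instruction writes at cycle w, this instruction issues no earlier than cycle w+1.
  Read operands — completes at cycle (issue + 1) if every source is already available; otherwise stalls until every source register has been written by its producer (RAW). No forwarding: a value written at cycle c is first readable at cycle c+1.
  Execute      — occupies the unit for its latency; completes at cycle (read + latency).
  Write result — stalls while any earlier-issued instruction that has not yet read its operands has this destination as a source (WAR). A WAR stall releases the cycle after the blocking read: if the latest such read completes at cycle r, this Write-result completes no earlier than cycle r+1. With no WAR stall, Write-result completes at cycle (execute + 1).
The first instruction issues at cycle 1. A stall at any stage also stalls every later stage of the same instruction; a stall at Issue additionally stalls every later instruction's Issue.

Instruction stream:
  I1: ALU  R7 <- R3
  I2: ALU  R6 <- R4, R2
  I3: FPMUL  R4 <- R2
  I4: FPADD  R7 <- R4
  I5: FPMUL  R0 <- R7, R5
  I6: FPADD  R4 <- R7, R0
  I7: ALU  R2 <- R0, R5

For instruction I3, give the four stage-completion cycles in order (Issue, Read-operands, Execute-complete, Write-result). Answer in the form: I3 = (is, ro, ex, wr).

  I1 | 1 | 2 | 3 | 4
  I2 | 5 | 6 | 7 | 8   struct: ALU busy until I1 writes@4
  I3 | 6 | 7 | 12 | 13
  I4 | 7 | 14 | 17 | 18   RAW R4: wait I3 write@13
  I5 | 14 | 19 | 24 | 25   struct: FPMUL busy until I3 writes@13 · RAW R7: wait I4 write@18
  I6 | 19 | 26 | 29 | 30   struct: FPADD busy until I4 writes@18 · RAW R0: wait I5 write@25
  I7 | 20 | 26 | 27 | 28   RAW R0: wait I5 write@25

I3 = (6, 7, 12, 13)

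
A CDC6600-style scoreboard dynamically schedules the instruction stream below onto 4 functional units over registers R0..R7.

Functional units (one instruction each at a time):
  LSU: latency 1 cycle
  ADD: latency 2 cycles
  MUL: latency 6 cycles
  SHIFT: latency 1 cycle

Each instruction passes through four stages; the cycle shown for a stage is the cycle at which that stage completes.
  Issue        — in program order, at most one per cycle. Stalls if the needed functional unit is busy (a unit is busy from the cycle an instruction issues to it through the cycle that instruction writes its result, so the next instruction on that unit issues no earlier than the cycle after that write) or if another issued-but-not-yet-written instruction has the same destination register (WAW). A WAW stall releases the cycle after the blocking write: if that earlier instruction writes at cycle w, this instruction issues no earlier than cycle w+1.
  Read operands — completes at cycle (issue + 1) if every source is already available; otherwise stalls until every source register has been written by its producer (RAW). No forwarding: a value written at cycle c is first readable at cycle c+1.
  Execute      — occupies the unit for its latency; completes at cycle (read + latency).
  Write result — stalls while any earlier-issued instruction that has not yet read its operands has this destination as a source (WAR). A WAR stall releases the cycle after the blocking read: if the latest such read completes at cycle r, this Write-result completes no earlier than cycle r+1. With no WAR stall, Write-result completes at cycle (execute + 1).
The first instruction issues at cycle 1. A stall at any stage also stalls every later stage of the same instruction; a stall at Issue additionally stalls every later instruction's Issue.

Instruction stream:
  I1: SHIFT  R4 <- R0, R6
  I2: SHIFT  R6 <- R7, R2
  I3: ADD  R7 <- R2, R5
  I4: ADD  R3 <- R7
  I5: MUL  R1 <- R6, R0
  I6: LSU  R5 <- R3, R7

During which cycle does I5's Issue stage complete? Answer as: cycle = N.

cycle = 12

I1 -> (1, 2, 3, 4)
I2 -> (5, 6, 7, 8)  // struct: SHIFT busy until I1 writes@4
I3 -> (6, 7, 9, 10)
I4 -> (11, 12, 14, 15)  // struct: ADD busy until I3 writes@10
I5 -> (12, 13, 19, 20)
I6 -> (13, 16, 17, 18)  // RAW R3: wait I4 write@15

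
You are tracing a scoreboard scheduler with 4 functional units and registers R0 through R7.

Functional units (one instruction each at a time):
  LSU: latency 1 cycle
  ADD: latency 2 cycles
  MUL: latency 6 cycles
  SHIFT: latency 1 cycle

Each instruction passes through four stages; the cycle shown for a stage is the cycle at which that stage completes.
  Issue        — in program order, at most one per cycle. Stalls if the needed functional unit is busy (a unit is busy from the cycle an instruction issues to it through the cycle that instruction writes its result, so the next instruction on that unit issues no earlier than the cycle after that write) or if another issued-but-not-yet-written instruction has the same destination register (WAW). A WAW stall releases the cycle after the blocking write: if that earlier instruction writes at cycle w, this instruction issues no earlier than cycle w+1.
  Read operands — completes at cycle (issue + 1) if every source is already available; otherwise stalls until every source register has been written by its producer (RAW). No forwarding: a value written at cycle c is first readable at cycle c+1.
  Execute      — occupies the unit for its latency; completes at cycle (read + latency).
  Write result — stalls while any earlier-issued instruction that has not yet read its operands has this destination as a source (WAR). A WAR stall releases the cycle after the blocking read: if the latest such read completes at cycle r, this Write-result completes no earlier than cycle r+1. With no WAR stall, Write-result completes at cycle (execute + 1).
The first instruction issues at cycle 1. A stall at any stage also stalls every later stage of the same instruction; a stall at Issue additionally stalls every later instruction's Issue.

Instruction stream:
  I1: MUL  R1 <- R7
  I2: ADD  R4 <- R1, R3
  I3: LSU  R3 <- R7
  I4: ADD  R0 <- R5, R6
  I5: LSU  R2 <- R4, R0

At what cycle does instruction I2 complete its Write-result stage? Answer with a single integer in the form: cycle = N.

cycle = 13

1) issue 1, read 2, done 8, write 9
2) issue 2, read 10, done 12, write 13  <RAW R1: wait I1 write@9>
3) issue 3, read 4, done 5, write 11  <WAR R3: wait I2 read@10>
4) issue 14, read 15, done 17, write 18  <struct: ADD busy until I2 writes@13>
5) issue 15, read 19, done 20, write 21  <RAW R0: wait I4 write@18>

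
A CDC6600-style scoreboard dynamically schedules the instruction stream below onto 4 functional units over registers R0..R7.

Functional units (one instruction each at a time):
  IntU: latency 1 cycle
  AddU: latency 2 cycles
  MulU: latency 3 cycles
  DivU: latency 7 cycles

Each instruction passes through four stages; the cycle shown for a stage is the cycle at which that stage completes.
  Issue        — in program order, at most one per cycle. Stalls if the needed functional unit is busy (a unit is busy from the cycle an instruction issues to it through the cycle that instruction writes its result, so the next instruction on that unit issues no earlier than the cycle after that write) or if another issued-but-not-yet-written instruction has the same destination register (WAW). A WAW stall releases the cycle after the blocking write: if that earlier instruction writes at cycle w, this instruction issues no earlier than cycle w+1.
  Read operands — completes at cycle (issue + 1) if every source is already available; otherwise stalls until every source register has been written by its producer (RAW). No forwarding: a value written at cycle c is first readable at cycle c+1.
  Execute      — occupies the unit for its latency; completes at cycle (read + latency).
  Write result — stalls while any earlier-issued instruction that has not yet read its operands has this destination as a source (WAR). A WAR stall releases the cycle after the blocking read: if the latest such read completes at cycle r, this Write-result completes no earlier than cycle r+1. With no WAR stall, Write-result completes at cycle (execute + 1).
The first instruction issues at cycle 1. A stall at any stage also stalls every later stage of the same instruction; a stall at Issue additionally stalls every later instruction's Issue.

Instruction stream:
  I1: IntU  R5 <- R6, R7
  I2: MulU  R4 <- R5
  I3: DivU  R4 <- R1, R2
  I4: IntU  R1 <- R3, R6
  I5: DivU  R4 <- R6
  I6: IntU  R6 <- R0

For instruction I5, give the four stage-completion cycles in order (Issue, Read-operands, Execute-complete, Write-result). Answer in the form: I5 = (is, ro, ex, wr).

t=1  I1→IntU
t=2  I1 RO · I2→MulU
t=3  I1 EX
t=4  I1 WR R5
t=5  I2 RO
t=8  I2 EX
t=9  I2 WR R4
t=10  I3→DivU
t=11  I3 RO · I4→IntU
t=12  I4 RO
t=13  I4 EX
t=14  I4 WR R1
t=18  I3 EX
t=19  I3 WR R4
t=20  I5→DivU
t=21  I5 RO · I6→IntU
t=22  I6 RO
t=23  I6 EX
t=24  I6 WR R6
t=28  I5 EX
t=29  I5 WR R4

I5 = (20, 21, 28, 29)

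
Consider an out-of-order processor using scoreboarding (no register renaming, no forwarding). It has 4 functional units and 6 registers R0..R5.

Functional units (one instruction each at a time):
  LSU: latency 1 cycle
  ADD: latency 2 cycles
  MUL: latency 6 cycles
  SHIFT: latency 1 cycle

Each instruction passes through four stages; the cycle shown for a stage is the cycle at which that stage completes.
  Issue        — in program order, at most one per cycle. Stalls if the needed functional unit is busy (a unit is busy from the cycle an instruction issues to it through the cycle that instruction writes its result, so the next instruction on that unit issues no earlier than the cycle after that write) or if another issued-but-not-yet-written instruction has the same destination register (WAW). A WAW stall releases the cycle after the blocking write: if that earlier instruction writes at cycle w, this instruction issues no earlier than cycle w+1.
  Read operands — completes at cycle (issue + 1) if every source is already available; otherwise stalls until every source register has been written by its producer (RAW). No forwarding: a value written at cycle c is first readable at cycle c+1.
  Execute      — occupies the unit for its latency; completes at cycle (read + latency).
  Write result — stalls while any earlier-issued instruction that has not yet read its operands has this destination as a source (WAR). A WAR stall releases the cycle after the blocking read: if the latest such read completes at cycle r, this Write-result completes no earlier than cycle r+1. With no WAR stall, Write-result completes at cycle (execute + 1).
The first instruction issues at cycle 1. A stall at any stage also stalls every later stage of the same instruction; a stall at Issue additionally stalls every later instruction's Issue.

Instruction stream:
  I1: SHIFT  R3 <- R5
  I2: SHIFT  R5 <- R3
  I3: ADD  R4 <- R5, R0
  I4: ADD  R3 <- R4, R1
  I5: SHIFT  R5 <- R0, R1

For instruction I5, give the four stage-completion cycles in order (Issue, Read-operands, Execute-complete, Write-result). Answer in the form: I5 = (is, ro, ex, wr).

[1] issue I1 (SHIFT)
[2] I1 read-ops
[3] I1 finished on SHIFT
[4] I1→R3
[5] issue I2 (SHIFT)
[6] I2 read-ops, issue I3 (ADD)
[7] I2 finished on SHIFT
[8] I2→R5
[9] I3 read-ops
[11] I3 finished on ADD
[12] I3→R4
[13] issue I4 (ADD)
[14] I4 read-ops, issue I5 (SHIFT)
[15] I5 read-ops
[16] I4 finished on ADD, I5 finished on SHIFT
[17] I4→R3, I5→R5

I5 = (14, 15, 16, 17)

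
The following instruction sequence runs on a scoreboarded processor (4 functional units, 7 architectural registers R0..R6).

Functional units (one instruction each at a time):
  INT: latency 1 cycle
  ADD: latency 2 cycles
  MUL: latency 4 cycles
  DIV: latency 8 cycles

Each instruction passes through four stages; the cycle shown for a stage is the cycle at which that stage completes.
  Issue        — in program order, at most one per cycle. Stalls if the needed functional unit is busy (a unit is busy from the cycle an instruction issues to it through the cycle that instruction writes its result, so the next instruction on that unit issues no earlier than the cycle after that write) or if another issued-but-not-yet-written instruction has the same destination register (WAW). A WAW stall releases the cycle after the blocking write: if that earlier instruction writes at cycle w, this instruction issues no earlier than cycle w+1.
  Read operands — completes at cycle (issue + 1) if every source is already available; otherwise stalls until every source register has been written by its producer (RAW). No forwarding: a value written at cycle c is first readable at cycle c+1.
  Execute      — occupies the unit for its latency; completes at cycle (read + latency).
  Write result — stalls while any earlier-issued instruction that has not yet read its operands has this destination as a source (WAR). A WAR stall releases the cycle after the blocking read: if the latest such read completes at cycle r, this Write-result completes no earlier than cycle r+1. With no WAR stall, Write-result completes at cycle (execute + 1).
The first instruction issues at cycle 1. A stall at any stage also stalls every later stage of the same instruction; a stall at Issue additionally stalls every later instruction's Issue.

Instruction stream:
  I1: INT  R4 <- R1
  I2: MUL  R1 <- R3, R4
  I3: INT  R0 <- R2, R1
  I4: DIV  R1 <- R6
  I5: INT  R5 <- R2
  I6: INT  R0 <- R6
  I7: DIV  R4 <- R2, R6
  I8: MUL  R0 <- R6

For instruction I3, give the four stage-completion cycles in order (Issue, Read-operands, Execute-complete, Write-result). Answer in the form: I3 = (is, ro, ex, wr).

I3 = (5, 11, 12, 13)

I1  is:1  ro:2  ex:3  wr:4
I2  is:2  ro:5  ex:9  wr:10  — RAW R4: wait I1 write@4
I3  is:5  ro:11  ex:12  wr:13  — struct: INT busy until I1 writes@4, RAW R1: wait I2 write@10
I4  is:11  ro:12  ex:20  wr:21  — WAW R1: wait I2 write@10
I5  is:14  ro:15  ex:16  wr:17  — struct: INT busy until I3 writes@13
I6  is:18  ro:19  ex:20  wr:21  — struct: INT busy until I5 writes@17
I7  is:22  ro:23  ex:31  wr:32  — struct: DIV busy until I4 writes@21
I8  is:23  ro:24  ex:28  wr:29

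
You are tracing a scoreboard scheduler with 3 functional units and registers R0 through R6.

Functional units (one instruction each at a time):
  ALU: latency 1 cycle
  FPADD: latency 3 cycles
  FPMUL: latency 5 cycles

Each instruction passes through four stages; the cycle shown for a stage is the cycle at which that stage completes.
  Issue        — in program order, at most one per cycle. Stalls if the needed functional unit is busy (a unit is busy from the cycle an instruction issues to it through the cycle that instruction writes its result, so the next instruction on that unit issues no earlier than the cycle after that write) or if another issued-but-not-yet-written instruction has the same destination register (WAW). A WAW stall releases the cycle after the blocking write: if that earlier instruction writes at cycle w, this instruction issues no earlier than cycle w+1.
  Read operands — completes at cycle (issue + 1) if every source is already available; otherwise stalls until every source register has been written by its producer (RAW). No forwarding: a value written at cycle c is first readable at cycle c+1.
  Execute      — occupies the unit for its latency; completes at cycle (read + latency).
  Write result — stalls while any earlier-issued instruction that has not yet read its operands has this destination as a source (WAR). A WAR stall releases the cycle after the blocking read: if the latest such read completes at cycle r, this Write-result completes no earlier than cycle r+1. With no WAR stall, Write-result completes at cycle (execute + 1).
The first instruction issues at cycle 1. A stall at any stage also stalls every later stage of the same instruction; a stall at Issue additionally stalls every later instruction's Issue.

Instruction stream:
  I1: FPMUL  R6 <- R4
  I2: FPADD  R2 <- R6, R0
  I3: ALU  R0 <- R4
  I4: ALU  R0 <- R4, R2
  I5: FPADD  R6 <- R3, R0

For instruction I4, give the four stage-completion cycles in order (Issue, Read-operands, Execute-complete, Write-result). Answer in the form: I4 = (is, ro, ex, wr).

[1] issue I1 (FPMUL)
[2] I1 read-ops · issue I2 (FPADD)
[3] issue I3 (ALU)
[4] I3 read-ops
[5] I3 finished on ALU
[7] I1 finished on FPMUL
[8] I1→R6
[9] I2 read-ops
[10] I3→R0
[11] issue I4 (ALU)
[12] I2 finished on FPADD
[13] I2→R2
[14] I4 read-ops · issue I5 (FPADD)
[15] I4 finished on ALU
[16] I4→R0
[17] I5 read-ops
[20] I5 finished on FPADD
[21] I5→R6

I4 = (11, 14, 15, 16)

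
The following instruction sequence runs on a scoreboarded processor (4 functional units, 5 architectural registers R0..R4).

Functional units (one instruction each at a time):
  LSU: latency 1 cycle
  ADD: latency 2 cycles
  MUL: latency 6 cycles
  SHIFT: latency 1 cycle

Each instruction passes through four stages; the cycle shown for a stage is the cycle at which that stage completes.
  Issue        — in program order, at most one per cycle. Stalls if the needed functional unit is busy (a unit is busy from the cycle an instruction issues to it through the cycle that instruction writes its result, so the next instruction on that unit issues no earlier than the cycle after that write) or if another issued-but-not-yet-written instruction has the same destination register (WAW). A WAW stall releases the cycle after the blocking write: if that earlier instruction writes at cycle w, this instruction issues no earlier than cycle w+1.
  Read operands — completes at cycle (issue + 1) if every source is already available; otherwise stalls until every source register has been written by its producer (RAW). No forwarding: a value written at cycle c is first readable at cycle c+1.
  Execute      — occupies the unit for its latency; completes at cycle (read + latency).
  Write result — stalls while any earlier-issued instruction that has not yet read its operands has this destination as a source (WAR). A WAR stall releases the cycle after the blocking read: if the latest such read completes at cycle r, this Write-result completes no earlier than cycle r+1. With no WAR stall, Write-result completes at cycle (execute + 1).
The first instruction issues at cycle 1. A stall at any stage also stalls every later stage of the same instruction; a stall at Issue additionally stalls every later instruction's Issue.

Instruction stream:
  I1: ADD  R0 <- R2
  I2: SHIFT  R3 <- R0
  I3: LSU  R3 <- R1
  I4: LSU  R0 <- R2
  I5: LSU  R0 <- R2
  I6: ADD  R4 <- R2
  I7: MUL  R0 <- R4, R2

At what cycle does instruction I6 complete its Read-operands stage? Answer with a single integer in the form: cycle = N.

I1: IS=1 RO=2 EX=4 WR=5
I2: IS=2 RO=6 EX=7 WR=8  [RAW R0: wait I1 write@5]
I3: IS=9 RO=10 EX=11 WR=12  [WAW R3: wait I2 write@8]
I4: IS=13 RO=14 EX=15 WR=16  [struct: LSU busy until I3 writes@12]
I5: IS=17 RO=18 EX=19 WR=20  [struct: LSU busy until I4 writes@16]
I6: IS=18 RO=19 EX=21 WR=22
I7: IS=21 RO=23 EX=29 WR=30  [WAW R0: wait I5 write@20; RAW R4: wait I6 write@22]

cycle = 19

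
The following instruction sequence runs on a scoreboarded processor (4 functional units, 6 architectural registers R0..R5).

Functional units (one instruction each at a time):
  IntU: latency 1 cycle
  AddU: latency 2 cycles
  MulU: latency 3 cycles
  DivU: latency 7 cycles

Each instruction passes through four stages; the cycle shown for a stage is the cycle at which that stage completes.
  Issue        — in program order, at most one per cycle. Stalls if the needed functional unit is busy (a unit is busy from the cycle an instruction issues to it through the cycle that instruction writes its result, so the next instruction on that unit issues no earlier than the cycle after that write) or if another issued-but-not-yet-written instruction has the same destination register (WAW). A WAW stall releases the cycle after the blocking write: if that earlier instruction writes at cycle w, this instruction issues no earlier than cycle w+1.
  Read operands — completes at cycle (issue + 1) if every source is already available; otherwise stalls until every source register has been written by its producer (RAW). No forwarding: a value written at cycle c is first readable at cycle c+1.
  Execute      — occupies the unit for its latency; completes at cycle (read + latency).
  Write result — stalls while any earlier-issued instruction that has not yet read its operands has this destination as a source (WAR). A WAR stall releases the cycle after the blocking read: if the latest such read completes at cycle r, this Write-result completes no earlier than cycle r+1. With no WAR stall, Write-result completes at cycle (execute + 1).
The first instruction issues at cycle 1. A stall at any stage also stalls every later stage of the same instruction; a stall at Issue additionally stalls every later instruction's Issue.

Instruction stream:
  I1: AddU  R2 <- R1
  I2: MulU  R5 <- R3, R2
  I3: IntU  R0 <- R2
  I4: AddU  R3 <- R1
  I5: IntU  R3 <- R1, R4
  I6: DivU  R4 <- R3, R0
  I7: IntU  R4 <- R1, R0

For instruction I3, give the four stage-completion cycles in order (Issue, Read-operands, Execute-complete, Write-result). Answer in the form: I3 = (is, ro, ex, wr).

cycle 1: issue I1 (AddU)
cycle 2: I1 read-ops; issue I2 (MulU)
cycle 3: issue I3 (IntU)
cycle 4: I1 finished on AddU
cycle 5: I1→R2
cycle 6: I2 read-ops; I3 read-ops; issue I4 (AddU)
cycle 7: I3 finished on IntU; I4 read-ops
cycle 8: I3→R0
cycle 9: I2 finished on MulU; I4 finished on AddU
cycle 10: I2→R5; I4→R3
cycle 11: issue I5 (IntU)
cycle 12: I5 read-ops; issue I6 (DivU)
cycle 13: I5 finished on IntU
cycle 14: I5→R3
cycle 15: I6 read-ops
cycle 22: I6 finished on DivU
cycle 23: I6→R4
cycle 24: issue I7 (IntU)
cycle 25: I7 read-ops
cycle 26: I7 finished on IntU
cycle 27: I7→R4

I3 = (3, 6, 7, 8)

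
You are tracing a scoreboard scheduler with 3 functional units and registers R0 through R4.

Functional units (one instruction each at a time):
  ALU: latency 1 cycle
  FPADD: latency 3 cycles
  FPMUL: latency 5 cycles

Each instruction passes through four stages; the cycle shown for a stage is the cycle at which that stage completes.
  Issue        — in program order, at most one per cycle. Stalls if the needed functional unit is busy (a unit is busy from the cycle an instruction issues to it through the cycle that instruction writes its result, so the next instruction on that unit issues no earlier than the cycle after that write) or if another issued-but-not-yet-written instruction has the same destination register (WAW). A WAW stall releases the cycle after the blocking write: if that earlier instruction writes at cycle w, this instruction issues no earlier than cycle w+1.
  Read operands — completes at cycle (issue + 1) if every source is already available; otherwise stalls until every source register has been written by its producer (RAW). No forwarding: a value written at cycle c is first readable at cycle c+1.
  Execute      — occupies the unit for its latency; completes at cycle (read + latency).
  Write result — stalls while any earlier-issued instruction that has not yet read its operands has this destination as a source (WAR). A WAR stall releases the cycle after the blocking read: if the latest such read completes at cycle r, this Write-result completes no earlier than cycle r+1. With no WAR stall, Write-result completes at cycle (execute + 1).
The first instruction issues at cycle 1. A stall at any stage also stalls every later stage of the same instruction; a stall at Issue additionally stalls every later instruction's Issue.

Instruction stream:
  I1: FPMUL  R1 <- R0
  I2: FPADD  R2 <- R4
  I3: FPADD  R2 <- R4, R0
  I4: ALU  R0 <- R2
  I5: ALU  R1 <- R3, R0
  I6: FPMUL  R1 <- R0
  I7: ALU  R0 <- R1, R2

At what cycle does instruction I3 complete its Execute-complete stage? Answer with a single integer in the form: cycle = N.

I1 -> (1, 2, 7, 8)
I2 -> (2, 3, 6, 7)
I3 -> (8, 9, 12, 13)  // struct: FPADD busy until I2 writes@7
I4 -> (9, 14, 15, 16)  // RAW R2: wait I3 write@13
I5 -> (17, 18, 19, 20)  // struct: ALU busy until I4 writes@16
I6 -> (21, 22, 27, 28)  // WAW R1: wait I5 write@20
I7 -> (22, 29, 30, 31)  // RAW R1: wait I6 write@28

cycle = 12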